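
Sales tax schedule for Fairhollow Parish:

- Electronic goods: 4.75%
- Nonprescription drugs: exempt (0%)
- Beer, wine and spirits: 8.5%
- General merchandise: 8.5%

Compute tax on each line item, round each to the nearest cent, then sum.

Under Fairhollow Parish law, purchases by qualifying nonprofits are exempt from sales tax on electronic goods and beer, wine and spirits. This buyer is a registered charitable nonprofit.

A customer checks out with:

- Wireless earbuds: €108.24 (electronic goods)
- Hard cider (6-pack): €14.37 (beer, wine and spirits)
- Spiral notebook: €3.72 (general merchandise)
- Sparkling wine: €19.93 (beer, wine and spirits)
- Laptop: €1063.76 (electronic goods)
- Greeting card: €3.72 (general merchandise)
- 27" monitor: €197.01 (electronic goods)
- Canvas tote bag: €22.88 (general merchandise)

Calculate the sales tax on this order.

Wireless earbuds €108.24: electronic goods, buyer-exempt → 0% → €0.00
Hard cider (6-pack) €14.37: beer, wine and spirits, buyer-exempt → 0% → €0.00
Spiral notebook €3.72: general merchandise → 8.5% → €0.32
Sparkling wine €19.93: beer, wine and spirits, buyer-exempt → 0% → €0.00
Laptop €1063.76: electronic goods, buyer-exempt → 0% → €0.00
Greeting card €3.72: general merchandise → 8.5% → €0.32
27" monitor €197.01: electronic goods, buyer-exempt → 0% → €0.00
Canvas tote bag €22.88: general merchandise → 8.5% → €1.94
Total tax = €0.32 + €0.32 + €1.94 = €2.58

€2.58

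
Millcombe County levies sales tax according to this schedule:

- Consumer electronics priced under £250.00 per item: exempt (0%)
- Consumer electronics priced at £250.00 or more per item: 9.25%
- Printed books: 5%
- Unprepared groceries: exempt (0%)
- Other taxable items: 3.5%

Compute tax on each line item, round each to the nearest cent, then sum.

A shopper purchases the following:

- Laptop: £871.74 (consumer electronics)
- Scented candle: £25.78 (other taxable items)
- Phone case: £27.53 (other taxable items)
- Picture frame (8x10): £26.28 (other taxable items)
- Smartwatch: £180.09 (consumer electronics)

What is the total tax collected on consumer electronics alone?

£80.64

Laptop £871.74: consumer electronics, £250.00 or more → 9.25% → £80.64
Smartwatch £180.09: consumer electronics, under £250.00 → 0% → £0.00
Tax on consumer electronics = £80.64 + £0.00 = £80.64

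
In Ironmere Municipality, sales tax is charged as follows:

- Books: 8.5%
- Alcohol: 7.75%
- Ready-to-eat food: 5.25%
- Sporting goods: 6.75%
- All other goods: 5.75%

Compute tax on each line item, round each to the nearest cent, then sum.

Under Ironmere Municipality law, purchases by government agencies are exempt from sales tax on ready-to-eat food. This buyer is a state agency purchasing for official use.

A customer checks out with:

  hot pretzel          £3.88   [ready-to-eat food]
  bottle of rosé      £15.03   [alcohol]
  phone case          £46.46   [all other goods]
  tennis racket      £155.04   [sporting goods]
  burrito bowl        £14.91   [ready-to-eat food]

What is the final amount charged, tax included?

Hot pretzel £3.88: ready-to-eat food, buyer-exempt → 0% → £0.00
Bottle of rosé £15.03: alcohol → 7.75% → £1.16
Phone case £46.46: all other goods → 5.75% → £2.67
Tennis racket £155.04: sporting goods → 6.75% → £10.47
Burrito bowl £14.91: ready-to-eat food, buyer-exempt → 0% → £0.00
Subtotal = £235.32; tax = £14.30; total due = £249.62

£249.62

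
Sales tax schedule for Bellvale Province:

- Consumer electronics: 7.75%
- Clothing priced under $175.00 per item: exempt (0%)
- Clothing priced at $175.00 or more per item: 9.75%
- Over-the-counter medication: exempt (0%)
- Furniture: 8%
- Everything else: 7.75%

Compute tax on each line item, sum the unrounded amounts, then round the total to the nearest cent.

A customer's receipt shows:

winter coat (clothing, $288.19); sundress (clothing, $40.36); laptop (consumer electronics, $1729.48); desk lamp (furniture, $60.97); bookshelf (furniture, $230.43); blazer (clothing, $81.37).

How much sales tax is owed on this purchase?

Winter coat $288.19: clothing, $175.00 or more → 9.75% → $28.098525
Sundress $40.36: clothing, under $175.00 → 0% → $0.00
Laptop $1729.48: consumer electronics → 7.75% → $134.0347
Desk lamp $60.97: furniture → 8% → $4.8776
Bookshelf $230.43: furniture → 8% → $18.4344
Blazer $81.37: clothing, under $175.00 → 0% → $0.00
Unrounded tax sum = $185.445225 → $185.45

$185.45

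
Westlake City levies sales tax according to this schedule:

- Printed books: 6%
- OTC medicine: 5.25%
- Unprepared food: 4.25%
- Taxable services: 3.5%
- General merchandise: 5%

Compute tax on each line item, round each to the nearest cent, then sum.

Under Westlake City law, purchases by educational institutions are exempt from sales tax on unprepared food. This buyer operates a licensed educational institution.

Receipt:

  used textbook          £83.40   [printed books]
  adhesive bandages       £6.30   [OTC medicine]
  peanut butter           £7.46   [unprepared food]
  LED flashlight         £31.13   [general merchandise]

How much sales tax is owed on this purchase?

Used textbook £83.40: printed books → 6% → £5.00
Adhesive bandages £6.30: OTC medicine → 5.25% → £0.33
Peanut butter £7.46: unprepared food, buyer-exempt → 0% → £0.00
LED flashlight £31.13: general merchandise → 5% → £1.56
Total tax = £5.00 + £0.33 + £1.56 = £6.89

£6.89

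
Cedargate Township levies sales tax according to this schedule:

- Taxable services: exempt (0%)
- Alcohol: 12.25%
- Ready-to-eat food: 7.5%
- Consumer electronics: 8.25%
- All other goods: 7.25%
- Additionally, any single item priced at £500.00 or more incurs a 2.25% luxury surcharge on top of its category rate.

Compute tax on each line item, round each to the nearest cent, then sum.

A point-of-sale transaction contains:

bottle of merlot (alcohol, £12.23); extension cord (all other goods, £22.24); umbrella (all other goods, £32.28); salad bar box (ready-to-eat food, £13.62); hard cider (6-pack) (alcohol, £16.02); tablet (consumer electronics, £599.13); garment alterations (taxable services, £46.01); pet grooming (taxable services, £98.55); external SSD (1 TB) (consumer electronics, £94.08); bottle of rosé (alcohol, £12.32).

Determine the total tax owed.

£80.61

Bottle of merlot £12.23: alcohol → 12.25% → £1.50
Extension cord £22.24: all other goods → 7.25% → £1.61
Umbrella £32.28: all other goods → 7.25% → £2.34
Salad bar box £13.62: ready-to-eat food → 7.5% → £1.02
Hard cider (6-pack) £16.02: alcohol → 12.25% → £1.96
Tablet £599.13: consumer electronics → 8.25% + 2.25% surcharge = 10.5% → £62.91
Garment alterations £46.01: taxable services → 0% → £0.00
Pet grooming £98.55: taxable services → 0% → £0.00
External SSD (1 TB) £94.08: consumer electronics → 8.25% → £7.76
Bottle of rosé £12.32: alcohol → 12.25% → £1.51
Total tax = £1.50 + £1.61 + £2.34 + £1.02 + £1.96 + £62.91 + £7.76 + £1.51 = £80.61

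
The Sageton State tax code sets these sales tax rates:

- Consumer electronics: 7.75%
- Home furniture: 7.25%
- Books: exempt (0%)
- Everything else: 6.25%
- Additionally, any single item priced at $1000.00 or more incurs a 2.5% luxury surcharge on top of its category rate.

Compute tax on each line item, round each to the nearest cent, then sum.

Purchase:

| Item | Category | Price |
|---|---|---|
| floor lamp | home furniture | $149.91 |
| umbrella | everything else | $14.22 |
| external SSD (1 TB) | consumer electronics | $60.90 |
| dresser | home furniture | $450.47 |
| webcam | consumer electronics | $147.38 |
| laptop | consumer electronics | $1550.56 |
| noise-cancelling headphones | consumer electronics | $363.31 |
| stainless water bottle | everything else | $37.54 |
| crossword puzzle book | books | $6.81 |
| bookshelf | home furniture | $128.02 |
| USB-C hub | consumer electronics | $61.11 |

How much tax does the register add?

Floor lamp $149.91: home furniture → 7.25% → $10.87
Umbrella $14.22: everything else → 6.25% → $0.89
External SSD (1 TB) $60.90: consumer electronics → 7.75% → $4.72
Dresser $450.47: home furniture → 7.25% → $32.66
Webcam $147.38: consumer electronics → 7.75% → $11.42
Laptop $1550.56: consumer electronics → 7.75% + 2.5% surcharge = 10.25% → $158.93
Noise-cancelling headphones $363.31: consumer electronics → 7.75% → $28.16
Stainless water bottle $37.54: everything else → 6.25% → $2.35
Crossword puzzle book $6.81: books → 0% → $0.00
Bookshelf $128.02: home furniture → 7.25% → $9.28
USB-C hub $61.11: consumer electronics → 7.75% → $4.74
Total tax = $10.87 + $0.89 + $4.72 + $32.66 + $11.42 + $158.93 + $28.16 + $2.35 + $9.28 + $4.74 = $264.02

$264.02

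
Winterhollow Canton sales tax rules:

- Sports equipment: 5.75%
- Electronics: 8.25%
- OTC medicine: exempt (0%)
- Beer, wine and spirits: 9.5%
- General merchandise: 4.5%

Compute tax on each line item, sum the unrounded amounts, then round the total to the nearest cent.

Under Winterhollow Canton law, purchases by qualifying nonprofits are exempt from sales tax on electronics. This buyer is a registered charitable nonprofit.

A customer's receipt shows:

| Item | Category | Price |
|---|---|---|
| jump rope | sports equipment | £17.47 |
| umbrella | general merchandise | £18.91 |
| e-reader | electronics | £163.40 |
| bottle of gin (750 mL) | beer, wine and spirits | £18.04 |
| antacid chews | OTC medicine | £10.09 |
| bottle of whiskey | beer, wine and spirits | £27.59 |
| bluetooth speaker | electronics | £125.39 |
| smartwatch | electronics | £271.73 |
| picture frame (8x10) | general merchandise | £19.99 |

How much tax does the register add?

Jump rope £17.47: sports equipment → 5.75% → £1.004525
Umbrella £18.91: general merchandise → 4.5% → £0.85095
E-reader £163.40: electronics, buyer-exempt → 0% → £0.00
Bottle of gin (750 mL) £18.04: beer, wine and spirits → 9.5% → £1.7138
Antacid chews £10.09: OTC medicine → 0% → £0.00
Bottle of whiskey £27.59: beer, wine and spirits → 9.5% → £2.62105
Bluetooth speaker £125.39: electronics, buyer-exempt → 0% → £0.00
Smartwatch £271.73: electronics, buyer-exempt → 0% → £0.00
Picture frame (8x10) £19.99: general merchandise → 4.5% → £0.89955
Unrounded tax sum = £7.089875 → £7.09

£7.09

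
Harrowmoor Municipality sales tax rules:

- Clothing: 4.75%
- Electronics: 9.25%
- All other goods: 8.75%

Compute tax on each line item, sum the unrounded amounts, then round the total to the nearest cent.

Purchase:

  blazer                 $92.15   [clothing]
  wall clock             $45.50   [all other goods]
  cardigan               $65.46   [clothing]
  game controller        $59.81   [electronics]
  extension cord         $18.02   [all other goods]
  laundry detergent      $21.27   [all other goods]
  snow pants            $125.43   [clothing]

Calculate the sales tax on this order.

$26.40

Blazer $92.15: clothing → 4.75% → $4.377125
Wall clock $45.50: all other goods → 8.75% → $3.98125
Cardigan $65.46: clothing → 4.75% → $3.10935
Game controller $59.81: electronics → 9.25% → $5.532425
Extension cord $18.02: all other goods → 8.75% → $1.57675
Laundry detergent $21.27: all other goods → 8.75% → $1.861125
Snow pants $125.43: clothing → 4.75% → $5.957925
Unrounded tax sum = $26.39595 → $26.40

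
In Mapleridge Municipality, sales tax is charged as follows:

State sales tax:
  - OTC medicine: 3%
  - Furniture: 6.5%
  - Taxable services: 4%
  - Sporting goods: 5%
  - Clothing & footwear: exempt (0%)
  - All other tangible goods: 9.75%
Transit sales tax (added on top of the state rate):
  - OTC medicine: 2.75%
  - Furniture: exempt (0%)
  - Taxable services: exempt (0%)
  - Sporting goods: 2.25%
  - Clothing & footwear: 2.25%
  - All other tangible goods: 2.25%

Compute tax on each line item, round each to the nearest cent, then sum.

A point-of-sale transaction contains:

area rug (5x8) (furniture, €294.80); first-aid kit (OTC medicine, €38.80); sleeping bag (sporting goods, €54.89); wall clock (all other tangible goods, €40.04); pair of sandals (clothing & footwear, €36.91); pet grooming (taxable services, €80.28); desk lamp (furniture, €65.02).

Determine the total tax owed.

€38.44

Area rug (5x8) €294.80: furniture → 6.5% + 0% transit = 6.5% → €19.16
First-aid kit €38.80: OTC medicine → 3% + 2.75% transit = 5.75% → €2.23
Sleeping bag €54.89: sporting goods → 5% + 2.25% transit = 7.25% → €3.98
Wall clock €40.04: all other tangible goods → 9.75% + 2.25% transit = 12% → €4.80
Pair of sandals €36.91: clothing & footwear → 0% + 2.25% transit = 2.25% → €0.83
Pet grooming €80.28: taxable services → 4% + 0% transit = 4% → €3.21
Desk lamp €65.02: furniture → 6.5% + 0% transit = 6.5% → €4.23
Total tax = €19.16 + €2.23 + €3.98 + €4.80 + €0.83 + €3.21 + €4.23 = €38.44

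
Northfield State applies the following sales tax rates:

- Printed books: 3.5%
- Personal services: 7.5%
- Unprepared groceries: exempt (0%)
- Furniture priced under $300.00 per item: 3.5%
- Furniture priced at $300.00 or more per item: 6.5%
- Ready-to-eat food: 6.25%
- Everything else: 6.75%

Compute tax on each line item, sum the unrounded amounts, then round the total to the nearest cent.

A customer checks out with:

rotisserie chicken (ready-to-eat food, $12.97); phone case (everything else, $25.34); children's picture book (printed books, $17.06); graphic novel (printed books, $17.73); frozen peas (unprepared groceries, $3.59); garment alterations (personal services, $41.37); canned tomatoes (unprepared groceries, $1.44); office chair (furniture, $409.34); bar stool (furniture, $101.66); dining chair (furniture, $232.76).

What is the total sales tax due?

$45.15

Rotisserie chicken $12.97: ready-to-eat food → 6.25% → $0.810625
Phone case $25.34: everything else → 6.75% → $1.71045
Children's picture book $17.06: printed books → 3.5% → $0.5971
Graphic novel $17.73: printed books → 3.5% → $0.62055
Frozen peas $3.59: unprepared groceries → 0% → $0.00
Garment alterations $41.37: personal services → 7.5% → $3.10275
Canned tomatoes $1.44: unprepared groceries → 0% → $0.00
Office chair $409.34: furniture, $300.00 or more → 6.5% → $26.6071
Bar stool $101.66: furniture, under $300.00 → 3.5% → $3.5581
Dining chair $232.76: furniture, under $300.00 → 3.5% → $8.1466
Unrounded tax sum = $45.153275 → $45.15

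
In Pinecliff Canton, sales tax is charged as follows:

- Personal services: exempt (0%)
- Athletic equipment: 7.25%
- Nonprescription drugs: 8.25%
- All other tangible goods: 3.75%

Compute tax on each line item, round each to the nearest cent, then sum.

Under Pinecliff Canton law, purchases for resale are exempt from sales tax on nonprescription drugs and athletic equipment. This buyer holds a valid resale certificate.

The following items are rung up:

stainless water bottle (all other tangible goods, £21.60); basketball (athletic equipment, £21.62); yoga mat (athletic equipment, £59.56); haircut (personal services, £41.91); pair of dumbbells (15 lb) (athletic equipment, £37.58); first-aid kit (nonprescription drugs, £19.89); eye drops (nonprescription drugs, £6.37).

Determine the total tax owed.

Stainless water bottle £21.60: all other tangible goods → 3.75% → £0.81
Basketball £21.62: athletic equipment, buyer-exempt → 0% → £0.00
Yoga mat £59.56: athletic equipment, buyer-exempt → 0% → £0.00
Haircut £41.91: personal services → 0% → £0.00
Pair of dumbbells (15 lb) £37.58: athletic equipment, buyer-exempt → 0% → £0.00
First-aid kit £19.89: nonprescription drugs, buyer-exempt → 0% → £0.00
Eye drops £6.37: nonprescription drugs, buyer-exempt → 0% → £0.00
Total tax = £0.81

£0.81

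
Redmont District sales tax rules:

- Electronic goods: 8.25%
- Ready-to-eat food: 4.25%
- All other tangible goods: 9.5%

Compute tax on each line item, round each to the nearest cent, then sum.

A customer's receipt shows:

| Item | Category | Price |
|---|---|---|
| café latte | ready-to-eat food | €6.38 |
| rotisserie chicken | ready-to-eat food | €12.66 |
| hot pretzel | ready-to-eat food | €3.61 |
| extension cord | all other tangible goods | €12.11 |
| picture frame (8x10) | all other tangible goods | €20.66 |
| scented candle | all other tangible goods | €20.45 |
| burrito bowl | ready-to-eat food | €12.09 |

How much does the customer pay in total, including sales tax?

Café latte €6.38: ready-to-eat food → 4.25% → €0.27
Rotisserie chicken €12.66: ready-to-eat food → 4.25% → €0.54
Hot pretzel €3.61: ready-to-eat food → 4.25% → €0.15
Extension cord €12.11: all other tangible goods → 9.5% → €1.15
Picture frame (8x10) €20.66: all other tangible goods → 9.5% → €1.96
Scented candle €20.45: all other tangible goods → 9.5% → €1.94
Burrito bowl €12.09: ready-to-eat food → 4.25% → €0.51
Subtotal = €87.96; tax = €6.52; total due = €94.48

€94.48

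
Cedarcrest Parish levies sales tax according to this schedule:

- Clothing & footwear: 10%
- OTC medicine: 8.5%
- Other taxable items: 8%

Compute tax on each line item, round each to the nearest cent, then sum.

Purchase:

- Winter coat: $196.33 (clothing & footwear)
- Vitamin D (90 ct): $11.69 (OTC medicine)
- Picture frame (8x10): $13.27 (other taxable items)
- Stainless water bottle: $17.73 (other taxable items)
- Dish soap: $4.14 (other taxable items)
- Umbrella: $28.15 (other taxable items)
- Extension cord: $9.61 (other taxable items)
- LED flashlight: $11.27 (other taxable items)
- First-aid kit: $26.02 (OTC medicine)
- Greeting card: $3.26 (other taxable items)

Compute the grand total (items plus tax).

Winter coat $196.33: clothing & footwear → 10% → $19.63
Vitamin D (90 ct) $11.69: OTC medicine → 8.5% → $0.99
Picture frame (8x10) $13.27: other taxable items → 8% → $1.06
Stainless water bottle $17.73: other taxable items → 8% → $1.42
Dish soap $4.14: other taxable items → 8% → $0.33
Umbrella $28.15: other taxable items → 8% → $2.25
Extension cord $9.61: other taxable items → 8% → $0.77
LED flashlight $11.27: other taxable items → 8% → $0.90
First-aid kit $26.02: OTC medicine → 8.5% → $2.21
Greeting card $3.26: other taxable items → 8% → $0.26
Subtotal = $321.47; tax = $29.82; total due = $351.29

$351.29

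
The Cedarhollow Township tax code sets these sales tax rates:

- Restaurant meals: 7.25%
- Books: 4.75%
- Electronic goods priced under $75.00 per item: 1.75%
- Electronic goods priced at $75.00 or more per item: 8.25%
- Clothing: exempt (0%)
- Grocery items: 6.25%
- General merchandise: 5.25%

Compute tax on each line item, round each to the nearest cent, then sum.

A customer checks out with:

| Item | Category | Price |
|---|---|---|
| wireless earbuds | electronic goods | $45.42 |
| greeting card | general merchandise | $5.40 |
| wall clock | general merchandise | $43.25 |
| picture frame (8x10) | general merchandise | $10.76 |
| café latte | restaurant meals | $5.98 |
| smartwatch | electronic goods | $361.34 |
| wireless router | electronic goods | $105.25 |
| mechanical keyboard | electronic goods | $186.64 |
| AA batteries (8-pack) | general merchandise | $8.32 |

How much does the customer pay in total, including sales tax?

Wireless earbuds $45.42: electronic goods, under $75.00 → 1.75% → $0.79
Greeting card $5.40: general merchandise → 5.25% → $0.28
Wall clock $43.25: general merchandise → 5.25% → $2.27
Picture frame (8x10) $10.76: general merchandise → 5.25% → $0.56
Café latte $5.98: restaurant meals → 7.25% → $0.43
Smartwatch $361.34: electronic goods, $75.00 or more → 8.25% → $29.81
Wireless router $105.25: electronic goods, $75.00 or more → 8.25% → $8.68
Mechanical keyboard $186.64: electronic goods, $75.00 or more → 8.25% → $15.40
AA batteries (8-pack) $8.32: general merchandise → 5.25% → $0.44
Subtotal = $772.36; tax = $58.66; total due = $831.02

$831.02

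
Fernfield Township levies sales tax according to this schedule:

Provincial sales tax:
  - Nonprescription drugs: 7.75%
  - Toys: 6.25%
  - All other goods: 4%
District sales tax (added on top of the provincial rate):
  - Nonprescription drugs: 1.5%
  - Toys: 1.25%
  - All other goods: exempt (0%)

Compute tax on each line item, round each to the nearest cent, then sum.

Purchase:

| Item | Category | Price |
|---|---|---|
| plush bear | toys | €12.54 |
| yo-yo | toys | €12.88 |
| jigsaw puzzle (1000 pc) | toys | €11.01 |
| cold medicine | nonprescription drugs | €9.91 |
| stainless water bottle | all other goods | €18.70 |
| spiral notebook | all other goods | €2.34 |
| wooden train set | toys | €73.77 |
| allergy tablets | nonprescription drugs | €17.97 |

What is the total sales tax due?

Plush bear €12.54: toys → 6.25% + 1.25% district = 7.5% → €0.94
Yo-yo €12.88: toys → 6.25% + 1.25% district = 7.5% → €0.97
Jigsaw puzzle (1000 pc) €11.01: toys → 6.25% + 1.25% district = 7.5% → €0.83
Cold medicine €9.91: nonprescription drugs → 7.75% + 1.5% district = 9.25% → €0.92
Stainless water bottle €18.70: all other goods → 4% + 0% district = 4% → €0.75
Spiral notebook €2.34: all other goods → 4% + 0% district = 4% → €0.09
Wooden train set €73.77: toys → 6.25% + 1.25% district = 7.5% → €5.53
Allergy tablets €17.97: nonprescription drugs → 7.75% + 1.5% district = 9.25% → €1.66
Total tax = €0.94 + €0.97 + €0.83 + €0.92 + €0.75 + €0.09 + €5.53 + €1.66 = €11.69

€11.69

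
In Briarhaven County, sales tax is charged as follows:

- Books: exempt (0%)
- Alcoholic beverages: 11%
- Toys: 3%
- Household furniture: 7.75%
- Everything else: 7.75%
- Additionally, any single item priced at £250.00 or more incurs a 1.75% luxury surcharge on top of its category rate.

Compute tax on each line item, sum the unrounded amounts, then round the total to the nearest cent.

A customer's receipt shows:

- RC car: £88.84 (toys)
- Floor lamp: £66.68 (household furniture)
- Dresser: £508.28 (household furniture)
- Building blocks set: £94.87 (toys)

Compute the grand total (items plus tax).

£817.64

RC car £88.84: toys → 3% → £2.6652
Floor lamp £66.68: household furniture → 7.75% → £5.1677
Dresser £508.28: household furniture → 7.75% + 1.75% surcharge = 9.5% → £48.2866
Building blocks set £94.87: toys → 3% → £2.8461
Subtotal = £758.67; unrounded tax = £58.9656 → £58.97; total due = £817.64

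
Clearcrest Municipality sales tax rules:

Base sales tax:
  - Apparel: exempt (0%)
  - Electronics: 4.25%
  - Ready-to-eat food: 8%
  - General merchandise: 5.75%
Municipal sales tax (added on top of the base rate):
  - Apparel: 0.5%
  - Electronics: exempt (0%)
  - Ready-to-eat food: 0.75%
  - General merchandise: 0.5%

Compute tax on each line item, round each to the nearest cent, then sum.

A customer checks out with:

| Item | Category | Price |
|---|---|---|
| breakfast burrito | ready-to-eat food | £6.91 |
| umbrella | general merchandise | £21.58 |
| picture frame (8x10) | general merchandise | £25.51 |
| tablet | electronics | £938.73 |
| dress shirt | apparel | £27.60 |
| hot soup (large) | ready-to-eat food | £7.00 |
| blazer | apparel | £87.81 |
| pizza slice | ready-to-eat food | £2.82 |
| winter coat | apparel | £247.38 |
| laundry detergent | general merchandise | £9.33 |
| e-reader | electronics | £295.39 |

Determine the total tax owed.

£59.25

Breakfast burrito £6.91: ready-to-eat food → 8% + 0.75% municipal = 8.75% → £0.60
Umbrella £21.58: general merchandise → 5.75% + 0.5% municipal = 6.25% → £1.35
Picture frame (8x10) £25.51: general merchandise → 5.75% + 0.5% municipal = 6.25% → £1.59
Tablet £938.73: electronics → 4.25% + 0% municipal = 4.25% → £39.90
Dress shirt £27.60: apparel → 0% + 0.5% municipal = 0.5% → £0.14
Hot soup (large) £7.00: ready-to-eat food → 8% + 0.75% municipal = 8.75% → £0.61
Blazer £87.81: apparel → 0% + 0.5% municipal = 0.5% → £0.44
Pizza slice £2.82: ready-to-eat food → 8% + 0.75% municipal = 8.75% → £0.25
Winter coat £247.38: apparel → 0% + 0.5% municipal = 0.5% → £1.24
Laundry detergent £9.33: general merchandise → 5.75% + 0.5% municipal = 6.25% → £0.58
E-reader £295.39: electronics → 4.25% + 0% municipal = 4.25% → £12.55
Total tax = £0.60 + £1.35 + £1.59 + £39.90 + £0.14 + £0.61 + £0.44 + £0.25 + £1.24 + £0.58 + £12.55 = £59.25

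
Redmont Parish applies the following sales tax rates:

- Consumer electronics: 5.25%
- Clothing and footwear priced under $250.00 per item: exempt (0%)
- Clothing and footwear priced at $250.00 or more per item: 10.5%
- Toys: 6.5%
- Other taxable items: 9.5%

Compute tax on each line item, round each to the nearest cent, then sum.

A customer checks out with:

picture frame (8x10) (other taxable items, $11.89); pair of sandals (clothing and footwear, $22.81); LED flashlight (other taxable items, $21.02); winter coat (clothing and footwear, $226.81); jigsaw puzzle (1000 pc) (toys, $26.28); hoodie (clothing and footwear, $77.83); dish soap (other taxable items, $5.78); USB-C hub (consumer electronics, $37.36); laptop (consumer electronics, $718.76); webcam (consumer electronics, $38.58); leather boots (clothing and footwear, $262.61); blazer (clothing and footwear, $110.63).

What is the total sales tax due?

Picture frame (8x10) $11.89: other taxable items → 9.5% → $1.13
Pair of sandals $22.81: clothing and footwear, under $250.00 → 0% → $0.00
LED flashlight $21.02: other taxable items → 9.5% → $2.00
Winter coat $226.81: clothing and footwear, under $250.00 → 0% → $0.00
Jigsaw puzzle (1000 pc) $26.28: toys → 6.5% → $1.71
Hoodie $77.83: clothing and footwear, under $250.00 → 0% → $0.00
Dish soap $5.78: other taxable items → 9.5% → $0.55
USB-C hub $37.36: consumer electronics → 5.25% → $1.96
Laptop $718.76: consumer electronics → 5.25% → $37.73
Webcam $38.58: consumer electronics → 5.25% → $2.03
Leather boots $262.61: clothing and footwear, $250.00 or more → 10.5% → $27.57
Blazer $110.63: clothing and footwear, under $250.00 → 0% → $0.00
Total tax = $1.13 + $2.00 + $1.71 + $0.55 + $1.96 + $37.73 + $2.03 + $27.57 = $74.68

$74.68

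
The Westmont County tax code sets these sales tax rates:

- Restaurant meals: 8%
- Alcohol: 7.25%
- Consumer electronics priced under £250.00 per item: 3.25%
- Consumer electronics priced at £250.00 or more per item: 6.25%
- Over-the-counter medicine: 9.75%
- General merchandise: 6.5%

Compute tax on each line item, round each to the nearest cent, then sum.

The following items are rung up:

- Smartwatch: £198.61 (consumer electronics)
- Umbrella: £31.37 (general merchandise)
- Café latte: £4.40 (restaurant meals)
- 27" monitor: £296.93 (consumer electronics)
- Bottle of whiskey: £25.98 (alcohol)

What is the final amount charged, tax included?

£586.57

Smartwatch £198.61: consumer electronics, under £250.00 → 3.25% → £6.45
Umbrella £31.37: general merchandise → 6.5% → £2.04
Café latte £4.40: restaurant meals → 8% → £0.35
27" monitor £296.93: consumer electronics, £250.00 or more → 6.25% → £18.56
Bottle of whiskey £25.98: alcohol → 7.25% → £1.88
Subtotal = £557.29; tax = £29.28; total due = £586.57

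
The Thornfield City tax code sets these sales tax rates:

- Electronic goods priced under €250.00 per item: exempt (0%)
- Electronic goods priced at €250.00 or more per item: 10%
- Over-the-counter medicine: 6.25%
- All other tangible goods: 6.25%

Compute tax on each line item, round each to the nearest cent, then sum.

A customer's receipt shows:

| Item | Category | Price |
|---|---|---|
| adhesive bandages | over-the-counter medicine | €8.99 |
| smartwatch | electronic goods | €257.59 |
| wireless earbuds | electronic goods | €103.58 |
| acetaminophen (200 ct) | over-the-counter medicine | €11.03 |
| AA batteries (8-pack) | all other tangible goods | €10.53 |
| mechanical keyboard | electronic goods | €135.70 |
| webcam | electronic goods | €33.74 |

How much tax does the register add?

€27.67

Adhesive bandages €8.99: over-the-counter medicine → 6.25% → €0.56
Smartwatch €257.59: electronic goods, €250.00 or more → 10% → €25.76
Wireless earbuds €103.58: electronic goods, under €250.00 → 0% → €0.00
Acetaminophen (200 ct) €11.03: over-the-counter medicine → 6.25% → €0.69
AA batteries (8-pack) €10.53: all other tangible goods → 6.25% → €0.66
Mechanical keyboard €135.70: electronic goods, under €250.00 → 0% → €0.00
Webcam €33.74: electronic goods, under €250.00 → 0% → €0.00
Total tax = €0.56 + €25.76 + €0.69 + €0.66 = €27.67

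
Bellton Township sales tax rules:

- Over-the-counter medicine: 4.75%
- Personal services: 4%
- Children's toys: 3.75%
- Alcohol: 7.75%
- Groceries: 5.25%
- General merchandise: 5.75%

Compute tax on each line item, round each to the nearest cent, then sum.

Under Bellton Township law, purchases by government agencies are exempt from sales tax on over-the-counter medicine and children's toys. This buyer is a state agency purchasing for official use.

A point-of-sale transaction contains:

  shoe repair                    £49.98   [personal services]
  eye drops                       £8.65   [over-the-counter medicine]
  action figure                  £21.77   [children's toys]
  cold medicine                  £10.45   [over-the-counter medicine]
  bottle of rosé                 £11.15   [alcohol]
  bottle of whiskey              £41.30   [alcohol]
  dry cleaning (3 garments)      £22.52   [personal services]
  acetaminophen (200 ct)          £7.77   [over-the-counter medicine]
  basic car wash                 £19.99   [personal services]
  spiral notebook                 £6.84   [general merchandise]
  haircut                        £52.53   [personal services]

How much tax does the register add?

£10.25

Shoe repair £49.98: personal services → 4% → £2.00
Eye drops £8.65: over-the-counter medicine, buyer-exempt → 0% → £0.00
Action figure £21.77: children's toys, buyer-exempt → 0% → £0.00
Cold medicine £10.45: over-the-counter medicine, buyer-exempt → 0% → £0.00
Bottle of rosé £11.15: alcohol → 7.75% → £0.86
Bottle of whiskey £41.30: alcohol → 7.75% → £3.20
Dry cleaning (3 garments) £22.52: personal services → 4% → £0.90
Acetaminophen (200 ct) £7.77: over-the-counter medicine, buyer-exempt → 0% → £0.00
Basic car wash £19.99: personal services → 4% → £0.80
Spiral notebook £6.84: general merchandise → 5.75% → £0.39
Haircut £52.53: personal services → 4% → £2.10
Total tax = £2.00 + £0.86 + £3.20 + £0.90 + £0.80 + £0.39 + £2.10 = £10.25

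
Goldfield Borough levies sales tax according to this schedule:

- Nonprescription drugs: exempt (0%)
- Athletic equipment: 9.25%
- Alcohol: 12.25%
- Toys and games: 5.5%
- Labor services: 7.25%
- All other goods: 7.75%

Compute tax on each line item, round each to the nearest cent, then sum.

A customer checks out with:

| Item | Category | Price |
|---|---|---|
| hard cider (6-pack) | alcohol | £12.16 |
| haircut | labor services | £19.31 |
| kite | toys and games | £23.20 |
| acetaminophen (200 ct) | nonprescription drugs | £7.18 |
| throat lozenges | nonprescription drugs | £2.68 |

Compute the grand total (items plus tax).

£68.70

Hard cider (6-pack) £12.16: alcohol → 12.25% → £1.49
Haircut £19.31: labor services → 7.25% → £1.40
Kite £23.20: toys and games → 5.5% → £1.28
Acetaminophen (200 ct) £7.18: nonprescription drugs → 0% → £0.00
Throat lozenges £2.68: nonprescription drugs → 0% → £0.00
Subtotal = £64.53; tax = £4.17; total due = £68.70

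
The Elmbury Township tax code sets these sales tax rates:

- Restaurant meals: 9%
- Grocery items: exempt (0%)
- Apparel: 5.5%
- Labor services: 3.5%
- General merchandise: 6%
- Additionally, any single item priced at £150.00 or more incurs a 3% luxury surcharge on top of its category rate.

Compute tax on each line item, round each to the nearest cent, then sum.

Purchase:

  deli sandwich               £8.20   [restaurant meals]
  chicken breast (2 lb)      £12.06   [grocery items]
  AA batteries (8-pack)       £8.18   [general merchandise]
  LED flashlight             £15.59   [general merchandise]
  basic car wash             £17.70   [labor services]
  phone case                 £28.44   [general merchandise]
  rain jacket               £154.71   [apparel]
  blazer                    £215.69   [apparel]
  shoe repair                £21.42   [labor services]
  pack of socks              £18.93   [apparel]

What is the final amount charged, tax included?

Deli sandwich £8.20: restaurant meals → 9% → £0.74
Chicken breast (2 lb) £12.06: grocery items → 0% → £0.00
AA batteries (8-pack) £8.18: general merchandise → 6% → £0.49
LED flashlight £15.59: general merchandise → 6% → £0.94
Basic car wash £17.70: labor services → 3.5% → £0.62
Phone case £28.44: general merchandise → 6% → £1.71
Rain jacket £154.71: apparel → 5.5% + 3% surcharge = 8.5% → £13.15
Blazer £215.69: apparel → 5.5% + 3% surcharge = 8.5% → £18.33
Shoe repair £21.42: labor services → 3.5% → £0.75
Pack of socks £18.93: apparel → 5.5% → £1.04
Subtotal = £500.92; tax = £37.77; total due = £538.69

£538.69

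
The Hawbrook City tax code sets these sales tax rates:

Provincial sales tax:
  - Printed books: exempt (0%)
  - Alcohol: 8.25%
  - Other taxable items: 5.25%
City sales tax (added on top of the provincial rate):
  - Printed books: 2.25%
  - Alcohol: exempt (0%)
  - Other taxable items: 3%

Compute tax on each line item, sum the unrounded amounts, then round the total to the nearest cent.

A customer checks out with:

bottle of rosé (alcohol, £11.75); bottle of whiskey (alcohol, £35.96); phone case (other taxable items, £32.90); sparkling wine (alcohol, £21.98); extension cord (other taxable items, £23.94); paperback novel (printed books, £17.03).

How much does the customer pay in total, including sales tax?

£154.38

Bottle of rosé £11.75: alcohol → 8.25% + 0% city = 8.25% → £0.969375
Bottle of whiskey £35.96: alcohol → 8.25% + 0% city = 8.25% → £2.9667
Phone case £32.90: other taxable items → 5.25% + 3% city = 8.25% → £2.71425
Sparkling wine £21.98: alcohol → 8.25% + 0% city = 8.25% → £1.81335
Extension cord £23.94: other taxable items → 5.25% + 3% city = 8.25% → £1.97505
Paperback novel £17.03: printed books → 0% + 2.25% city = 2.25% → £0.383175
Subtotal = £143.56; unrounded tax = £10.8219 → £10.82; total due = £154.38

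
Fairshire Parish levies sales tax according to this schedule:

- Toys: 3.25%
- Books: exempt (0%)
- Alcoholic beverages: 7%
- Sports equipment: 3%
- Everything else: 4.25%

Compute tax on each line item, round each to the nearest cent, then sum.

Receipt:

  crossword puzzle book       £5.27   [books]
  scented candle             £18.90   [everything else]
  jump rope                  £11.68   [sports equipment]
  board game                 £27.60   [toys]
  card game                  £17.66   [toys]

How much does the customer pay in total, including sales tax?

£83.73

Crossword puzzle book £5.27: books → 0% → £0.00
Scented candle £18.90: everything else → 4.25% → £0.80
Jump rope £11.68: sports equipment → 3% → £0.35
Board game £27.60: toys → 3.25% → £0.90
Card game £17.66: toys → 3.25% → £0.57
Subtotal = £81.11; tax = £2.62; total due = £83.73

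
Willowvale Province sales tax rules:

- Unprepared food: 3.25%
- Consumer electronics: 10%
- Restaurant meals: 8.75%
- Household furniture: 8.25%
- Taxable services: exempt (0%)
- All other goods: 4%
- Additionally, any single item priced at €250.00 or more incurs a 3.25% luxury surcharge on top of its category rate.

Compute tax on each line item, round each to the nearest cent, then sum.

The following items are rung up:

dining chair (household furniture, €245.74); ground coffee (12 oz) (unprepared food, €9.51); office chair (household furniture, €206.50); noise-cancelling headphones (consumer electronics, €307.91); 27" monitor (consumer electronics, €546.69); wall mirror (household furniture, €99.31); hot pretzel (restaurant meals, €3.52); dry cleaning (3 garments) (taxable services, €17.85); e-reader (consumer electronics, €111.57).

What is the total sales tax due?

€170.52

Dining chair €245.74: household furniture → 8.25% → €20.27
Ground coffee (12 oz) €9.51: unprepared food → 3.25% → €0.31
Office chair €206.50: household furniture → 8.25% → €17.04
Noise-cancelling headphones €307.91: consumer electronics → 10% + 3.25% surcharge = 13.25% → €40.80
27" monitor €546.69: consumer electronics → 10% + 3.25% surcharge = 13.25% → €72.44
Wall mirror €99.31: household furniture → 8.25% → €8.19
Hot pretzel €3.52: restaurant meals → 8.75% → €0.31
Dry cleaning (3 garments) €17.85: taxable services → 0% → €0.00
E-reader €111.57: consumer electronics → 10% → €11.16
Total tax = €20.27 + €0.31 + €17.04 + €40.80 + €72.44 + €8.19 + €0.31 + €11.16 = €170.52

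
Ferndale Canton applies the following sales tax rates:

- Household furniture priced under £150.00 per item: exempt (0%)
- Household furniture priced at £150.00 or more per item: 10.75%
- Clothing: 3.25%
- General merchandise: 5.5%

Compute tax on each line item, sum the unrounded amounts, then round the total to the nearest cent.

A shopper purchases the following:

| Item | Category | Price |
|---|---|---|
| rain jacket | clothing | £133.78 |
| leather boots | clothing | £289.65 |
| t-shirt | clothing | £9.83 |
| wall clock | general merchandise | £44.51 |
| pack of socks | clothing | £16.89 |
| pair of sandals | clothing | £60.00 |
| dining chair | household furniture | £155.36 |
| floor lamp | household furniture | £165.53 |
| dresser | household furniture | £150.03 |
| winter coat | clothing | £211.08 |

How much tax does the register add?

£76.51

Rain jacket £133.78: clothing → 3.25% → £4.34785
Leather boots £289.65: clothing → 3.25% → £9.413625
T-shirt £9.83: clothing → 3.25% → £0.319475
Wall clock £44.51: general merchandise → 5.5% → £2.44805
Pack of socks £16.89: clothing → 3.25% → £0.548925
Pair of sandals £60.00: clothing → 3.25% → £1.95
Dining chair £155.36: household furniture, £150.00 or more → 10.75% → £16.7012
Floor lamp £165.53: household furniture, £150.00 or more → 10.75% → £17.794475
Dresser £150.03: household furniture, £150.00 or more → 10.75% → £16.128225
Winter coat £211.08: clothing → 3.25% → £6.8601
Unrounded tax sum = £76.511925 → £76.51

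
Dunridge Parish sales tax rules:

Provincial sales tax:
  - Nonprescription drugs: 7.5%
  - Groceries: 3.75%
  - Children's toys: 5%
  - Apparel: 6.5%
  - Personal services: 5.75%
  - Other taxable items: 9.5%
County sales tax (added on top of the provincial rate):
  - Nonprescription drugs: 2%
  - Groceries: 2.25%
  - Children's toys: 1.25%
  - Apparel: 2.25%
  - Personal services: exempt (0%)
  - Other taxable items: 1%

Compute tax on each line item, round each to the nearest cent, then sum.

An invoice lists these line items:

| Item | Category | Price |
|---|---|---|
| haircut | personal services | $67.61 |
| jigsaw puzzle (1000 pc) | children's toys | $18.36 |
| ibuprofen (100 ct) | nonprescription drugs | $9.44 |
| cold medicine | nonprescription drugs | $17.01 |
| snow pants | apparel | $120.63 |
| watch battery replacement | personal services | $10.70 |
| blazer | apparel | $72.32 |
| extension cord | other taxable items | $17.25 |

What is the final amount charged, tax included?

$360.20

Haircut $67.61: personal services → 5.75% + 0% county = 5.75% → $3.89
Jigsaw puzzle (1000 pc) $18.36: children's toys → 5% + 1.25% county = 6.25% → $1.15
Ibuprofen (100 ct) $9.44: nonprescription drugs → 7.5% + 2% county = 9.5% → $0.90
Cold medicine $17.01: nonprescription drugs → 7.5% + 2% county = 9.5% → $1.62
Snow pants $120.63: apparel → 6.5% + 2.25% county = 8.75% → $10.56
Watch battery replacement $10.70: personal services → 5.75% + 0% county = 5.75% → $0.62
Blazer $72.32: apparel → 6.5% + 2.25% county = 8.75% → $6.33
Extension cord $17.25: other taxable items → 9.5% + 1% county = 10.5% → $1.81
Subtotal = $333.32; tax = $26.88; total due = $360.20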